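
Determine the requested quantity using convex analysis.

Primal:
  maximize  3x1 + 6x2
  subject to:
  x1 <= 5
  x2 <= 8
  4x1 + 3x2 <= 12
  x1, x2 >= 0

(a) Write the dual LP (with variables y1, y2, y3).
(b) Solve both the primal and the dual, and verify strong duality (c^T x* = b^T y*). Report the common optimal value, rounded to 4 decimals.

The standard primal-dual pair for 'max c^T x s.t. A x <= b, x >= 0' is:
  Dual:  min b^T y  s.t.  A^T y >= c,  y >= 0.

So the dual LP is:
  minimize  5y1 + 8y2 + 12y3
  subject to:
    y1 + 4y3 >= 3
    y2 + 3y3 >= 6
    y1, y2, y3 >= 0

Solving the primal: x* = (0, 4).
  primal value c^T x* = 24.
Solving the dual: y* = (0, 0, 2).
  dual value b^T y* = 24.
Strong duality: c^T x* = b^T y*. Confirmed.

24


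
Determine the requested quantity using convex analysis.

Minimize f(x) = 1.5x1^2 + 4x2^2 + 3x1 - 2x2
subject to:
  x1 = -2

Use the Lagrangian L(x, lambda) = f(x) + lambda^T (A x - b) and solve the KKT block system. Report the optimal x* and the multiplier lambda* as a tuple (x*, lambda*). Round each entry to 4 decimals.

Form the Lagrangian:
  L(x, lambda) = (1/2) x^T Q x + c^T x + lambda^T (A x - b)
Stationarity (grad_x L = 0): Q x + c + A^T lambda = 0.
Primal feasibility: A x = b.

This gives the KKT block system:
  [ Q   A^T ] [ x     ]   [-c ]
  [ A    0  ] [ lambda ] = [ b ]

Solving the linear system:
  x*      = (-2, 0.25)
  lambda* = (3)
  f(x*)   = -0.25

x* = (-2, 0.25), lambda* = (3)


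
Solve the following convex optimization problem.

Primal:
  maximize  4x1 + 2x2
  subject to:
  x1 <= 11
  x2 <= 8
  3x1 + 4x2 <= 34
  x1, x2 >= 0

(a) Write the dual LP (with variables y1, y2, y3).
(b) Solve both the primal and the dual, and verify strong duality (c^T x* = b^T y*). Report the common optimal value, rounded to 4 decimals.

The standard primal-dual pair for 'max c^T x s.t. A x <= b, x >= 0' is:
  Dual:  min b^T y  s.t.  A^T y >= c,  y >= 0.

So the dual LP is:
  minimize  11y1 + 8y2 + 34y3
  subject to:
    y1 + 3y3 >= 4
    y2 + 4y3 >= 2
    y1, y2, y3 >= 0

Solving the primal: x* = (11, 0.25).
  primal value c^T x* = 44.5.
Solving the dual: y* = (2.5, 0, 0.5).
  dual value b^T y* = 44.5.
Strong duality: c^T x* = b^T y*. Confirmed.

44.5


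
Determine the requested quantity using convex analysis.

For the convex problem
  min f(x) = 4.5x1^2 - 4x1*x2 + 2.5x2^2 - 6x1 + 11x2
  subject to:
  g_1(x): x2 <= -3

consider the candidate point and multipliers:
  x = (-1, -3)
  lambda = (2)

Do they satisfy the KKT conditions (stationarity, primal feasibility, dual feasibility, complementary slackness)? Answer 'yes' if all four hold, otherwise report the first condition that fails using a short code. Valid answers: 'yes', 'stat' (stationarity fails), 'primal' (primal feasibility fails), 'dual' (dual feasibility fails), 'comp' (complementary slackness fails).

Gradient of f: grad f(x) = Q x + c = (-3, 0)
Constraint values g_i(x) = a_i^T x - b_i:
  g_1((-1, -3)) = 0
Stationarity residual: grad f(x) + sum_i lambda_i a_i = (-3, 2)
  -> stationarity FAILS
Primal feasibility (all g_i <= 0): OK
Dual feasibility (all lambda_i >= 0): OK
Complementary slackness (lambda_i * g_i(x) = 0 for all i): OK

Verdict: the first failing condition is stationarity -> stat.

stat


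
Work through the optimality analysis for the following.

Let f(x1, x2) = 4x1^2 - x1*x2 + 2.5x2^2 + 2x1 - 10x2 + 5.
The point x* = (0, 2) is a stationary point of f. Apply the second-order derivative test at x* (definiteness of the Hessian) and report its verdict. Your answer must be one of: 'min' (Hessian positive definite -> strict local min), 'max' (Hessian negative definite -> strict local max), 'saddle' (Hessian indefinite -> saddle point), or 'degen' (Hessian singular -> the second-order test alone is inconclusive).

Compute the Hessian H = grad^2 f:
  H = [[8, -1], [-1, 5]]
Verify stationarity: grad f(x*) = H x* + g = (0, 0).
Eigenvalues of H: 4.6972, 8.3028.
Both eigenvalues > 0, so H is positive definite -> x* is a strict local min.

min


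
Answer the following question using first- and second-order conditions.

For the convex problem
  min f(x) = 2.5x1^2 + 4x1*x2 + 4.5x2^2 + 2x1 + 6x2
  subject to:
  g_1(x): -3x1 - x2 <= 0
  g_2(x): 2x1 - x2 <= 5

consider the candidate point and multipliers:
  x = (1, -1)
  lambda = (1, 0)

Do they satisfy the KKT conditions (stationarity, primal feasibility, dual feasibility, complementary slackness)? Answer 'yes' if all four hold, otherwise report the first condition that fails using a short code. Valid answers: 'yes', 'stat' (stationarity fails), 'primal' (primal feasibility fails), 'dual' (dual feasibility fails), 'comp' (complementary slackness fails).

Gradient of f: grad f(x) = Q x + c = (3, 1)
Constraint values g_i(x) = a_i^T x - b_i:
  g_1((1, -1)) = -2
  g_2((1, -1)) = -2
Stationarity residual: grad f(x) + sum_i lambda_i a_i = (0, 0)
  -> stationarity OK
Primal feasibility (all g_i <= 0): OK
Dual feasibility (all lambda_i >= 0): OK
Complementary slackness (lambda_i * g_i(x) = 0 for all i): FAILS

Verdict: the first failing condition is complementary_slackness -> comp.

comp


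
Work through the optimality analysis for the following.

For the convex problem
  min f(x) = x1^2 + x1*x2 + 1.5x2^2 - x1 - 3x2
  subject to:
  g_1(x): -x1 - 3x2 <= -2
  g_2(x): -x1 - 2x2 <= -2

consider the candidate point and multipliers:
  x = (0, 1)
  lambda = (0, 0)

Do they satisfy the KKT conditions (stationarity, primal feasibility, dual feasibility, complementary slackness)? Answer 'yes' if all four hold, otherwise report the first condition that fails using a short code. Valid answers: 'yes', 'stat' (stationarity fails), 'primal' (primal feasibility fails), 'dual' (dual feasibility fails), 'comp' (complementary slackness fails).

Gradient of f: grad f(x) = Q x + c = (0, 0)
Constraint values g_i(x) = a_i^T x - b_i:
  g_1((0, 1)) = -1
  g_2((0, 1)) = 0
Stationarity residual: grad f(x) + sum_i lambda_i a_i = (0, 0)
  -> stationarity OK
Primal feasibility (all g_i <= 0): OK
Dual feasibility (all lambda_i >= 0): OK
Complementary slackness (lambda_i * g_i(x) = 0 for all i): OK

Verdict: yes, KKT holds.

yes


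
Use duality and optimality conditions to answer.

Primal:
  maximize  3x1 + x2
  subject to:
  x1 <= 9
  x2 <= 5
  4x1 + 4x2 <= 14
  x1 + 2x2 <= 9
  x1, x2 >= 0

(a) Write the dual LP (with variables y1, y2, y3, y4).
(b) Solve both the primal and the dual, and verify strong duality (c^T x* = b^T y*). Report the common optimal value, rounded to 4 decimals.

The standard primal-dual pair for 'max c^T x s.t. A x <= b, x >= 0' is:
  Dual:  min b^T y  s.t.  A^T y >= c,  y >= 0.

So the dual LP is:
  minimize  9y1 + 5y2 + 14y3 + 9y4
  subject to:
    y1 + 4y3 + y4 >= 3
    y2 + 4y3 + 2y4 >= 1
    y1, y2, y3, y4 >= 0

Solving the primal: x* = (3.5, 0).
  primal value c^T x* = 10.5.
Solving the dual: y* = (0, 0, 0.75, 0).
  dual value b^T y* = 10.5.
Strong duality: c^T x* = b^T y*. Confirmed.

10.5


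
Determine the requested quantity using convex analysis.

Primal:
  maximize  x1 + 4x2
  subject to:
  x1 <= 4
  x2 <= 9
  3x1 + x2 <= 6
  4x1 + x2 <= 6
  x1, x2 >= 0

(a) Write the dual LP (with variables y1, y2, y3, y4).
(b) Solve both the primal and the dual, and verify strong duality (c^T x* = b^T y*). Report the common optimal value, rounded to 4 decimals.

The standard primal-dual pair for 'max c^T x s.t. A x <= b, x >= 0' is:
  Dual:  min b^T y  s.t.  A^T y >= c,  y >= 0.

So the dual LP is:
  minimize  4y1 + 9y2 + 6y3 + 6y4
  subject to:
    y1 + 3y3 + 4y4 >= 1
    y2 + y3 + y4 >= 4
    y1, y2, y3, y4 >= 0

Solving the primal: x* = (0, 6).
  primal value c^T x* = 24.
Solving the dual: y* = (0, 0, 0, 4).
  dual value b^T y* = 24.
Strong duality: c^T x* = b^T y*. Confirmed.

24


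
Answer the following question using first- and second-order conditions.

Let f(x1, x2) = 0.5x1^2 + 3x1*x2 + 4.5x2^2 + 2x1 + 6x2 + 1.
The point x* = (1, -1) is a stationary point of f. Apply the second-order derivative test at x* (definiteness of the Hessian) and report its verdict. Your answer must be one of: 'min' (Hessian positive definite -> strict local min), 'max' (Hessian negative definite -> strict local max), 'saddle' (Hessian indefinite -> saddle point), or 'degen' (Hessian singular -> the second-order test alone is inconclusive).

Compute the Hessian H = grad^2 f:
  H = [[1, 3], [3, 9]]
Verify stationarity: grad f(x*) = H x* + g = (0, 0).
Eigenvalues of H: 0, 10.
H has a zero eigenvalue (singular; positive semidefinite but not definite), so H is neither positive definite, negative definite, nor indefinite. The second-order test alone is inconclusive -> degen.
(Indeed, f is constant along the null direction of H through x*, so x* is not a strict local extremum.)

degen


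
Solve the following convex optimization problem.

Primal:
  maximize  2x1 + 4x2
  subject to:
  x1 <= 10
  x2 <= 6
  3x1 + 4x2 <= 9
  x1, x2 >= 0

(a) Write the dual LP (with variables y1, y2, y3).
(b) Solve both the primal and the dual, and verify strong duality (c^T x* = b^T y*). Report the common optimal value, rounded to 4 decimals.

The standard primal-dual pair for 'max c^T x s.t. A x <= b, x >= 0' is:
  Dual:  min b^T y  s.t.  A^T y >= c,  y >= 0.

So the dual LP is:
  minimize  10y1 + 6y2 + 9y3
  subject to:
    y1 + 3y3 >= 2
    y2 + 4y3 >= 4
    y1, y2, y3 >= 0

Solving the primal: x* = (0, 2.25).
  primal value c^T x* = 9.
Solving the dual: y* = (0, 0, 1).
  dual value b^T y* = 9.
Strong duality: c^T x* = b^T y*. Confirmed.

9


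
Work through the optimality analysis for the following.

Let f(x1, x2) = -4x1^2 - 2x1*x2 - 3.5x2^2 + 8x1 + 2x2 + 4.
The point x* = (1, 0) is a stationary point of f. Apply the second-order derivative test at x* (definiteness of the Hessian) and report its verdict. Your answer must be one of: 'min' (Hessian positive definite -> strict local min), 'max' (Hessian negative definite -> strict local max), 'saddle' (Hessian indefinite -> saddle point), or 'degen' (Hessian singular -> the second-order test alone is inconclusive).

Compute the Hessian H = grad^2 f:
  H = [[-8, -2], [-2, -7]]
Verify stationarity: grad f(x*) = H x* + g = (0, 0).
Eigenvalues of H: -9.5616, -5.4384.
Both eigenvalues < 0, so H is negative definite -> x* is a strict local max.

max


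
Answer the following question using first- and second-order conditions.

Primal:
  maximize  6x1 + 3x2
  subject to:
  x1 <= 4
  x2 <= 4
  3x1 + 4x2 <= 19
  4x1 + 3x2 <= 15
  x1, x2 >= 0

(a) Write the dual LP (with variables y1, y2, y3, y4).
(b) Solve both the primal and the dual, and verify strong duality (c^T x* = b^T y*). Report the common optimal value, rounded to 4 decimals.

The standard primal-dual pair for 'max c^T x s.t. A x <= b, x >= 0' is:
  Dual:  min b^T y  s.t.  A^T y >= c,  y >= 0.

So the dual LP is:
  minimize  4y1 + 4y2 + 19y3 + 15y4
  subject to:
    y1 + 3y3 + 4y4 >= 6
    y2 + 4y3 + 3y4 >= 3
    y1, y2, y3, y4 >= 0

Solving the primal: x* = (3.75, 0).
  primal value c^T x* = 22.5.
Solving the dual: y* = (0, 0, 0, 1.5).
  dual value b^T y* = 22.5.
Strong duality: c^T x* = b^T y*. Confirmed.

22.5


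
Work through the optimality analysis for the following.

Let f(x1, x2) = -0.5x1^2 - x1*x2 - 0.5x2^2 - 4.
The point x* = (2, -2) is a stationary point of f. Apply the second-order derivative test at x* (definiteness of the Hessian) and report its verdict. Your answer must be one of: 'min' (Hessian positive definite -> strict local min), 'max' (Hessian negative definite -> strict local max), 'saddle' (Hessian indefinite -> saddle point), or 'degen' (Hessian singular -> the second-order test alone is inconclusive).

Compute the Hessian H = grad^2 f:
  H = [[-1, -1], [-1, -1]]
Verify stationarity: grad f(x*) = H x* + g = (0, 0).
Eigenvalues of H: -2, 0.
H has a zero eigenvalue (singular; negative semidefinite but not definite), so H is neither positive definite, negative definite, nor indefinite. The second-order test alone is inconclusive -> degen.
(Indeed, f is constant along the null direction of H through x*, so x* is not a strict local extremum.)

degen


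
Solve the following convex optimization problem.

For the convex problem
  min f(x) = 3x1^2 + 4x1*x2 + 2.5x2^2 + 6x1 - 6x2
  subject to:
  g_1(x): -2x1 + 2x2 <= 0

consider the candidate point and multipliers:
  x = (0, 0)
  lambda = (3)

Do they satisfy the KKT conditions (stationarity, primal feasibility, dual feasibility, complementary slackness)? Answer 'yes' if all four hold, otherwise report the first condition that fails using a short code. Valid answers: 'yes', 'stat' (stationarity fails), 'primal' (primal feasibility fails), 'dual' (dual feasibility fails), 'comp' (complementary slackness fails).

Gradient of f: grad f(x) = Q x + c = (6, -6)
Constraint values g_i(x) = a_i^T x - b_i:
  g_1((0, 0)) = 0
Stationarity residual: grad f(x) + sum_i lambda_i a_i = (0, 0)
  -> stationarity OK
Primal feasibility (all g_i <= 0): OK
Dual feasibility (all lambda_i >= 0): OK
Complementary slackness (lambda_i * g_i(x) = 0 for all i): OK

Verdict: yes, KKT holds.

yes


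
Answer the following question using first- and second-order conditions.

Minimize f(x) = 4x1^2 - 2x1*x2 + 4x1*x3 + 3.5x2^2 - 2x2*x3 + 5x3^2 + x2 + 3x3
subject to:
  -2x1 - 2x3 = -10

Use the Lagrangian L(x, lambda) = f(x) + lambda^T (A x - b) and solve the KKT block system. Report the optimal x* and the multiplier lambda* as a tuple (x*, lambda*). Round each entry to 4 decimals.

Form the Lagrangian:
  L(x, lambda) = (1/2) x^T Q x + c^T x + lambda^T (A x - b)
Stationarity (grad_x L = 0): Q x + c + A^T lambda = 0.
Primal feasibility: A x = b.

This gives the KKT block system:
  [ Q   A^T ] [ x     ]   [-c ]
  [ A    0  ] [ lambda ] = [ b ]

Solving the linear system:
  x*      = (3.3, 1.2857, 1.7)
  lambda* = (15.3143)
  f(x*)   = 79.7643

x* = (3.3, 1.2857, 1.7), lambda* = (15.3143)


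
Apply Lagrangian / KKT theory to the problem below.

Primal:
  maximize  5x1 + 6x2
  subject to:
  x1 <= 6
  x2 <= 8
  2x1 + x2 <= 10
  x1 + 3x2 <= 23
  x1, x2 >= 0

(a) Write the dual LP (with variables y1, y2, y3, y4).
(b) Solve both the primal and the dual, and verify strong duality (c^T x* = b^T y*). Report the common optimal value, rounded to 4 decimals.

The standard primal-dual pair for 'max c^T x s.t. A x <= b, x >= 0' is:
  Dual:  min b^T y  s.t.  A^T y >= c,  y >= 0.

So the dual LP is:
  minimize  6y1 + 8y2 + 10y3 + 23y4
  subject to:
    y1 + 2y3 + y4 >= 5
    y2 + y3 + 3y4 >= 6
    y1, y2, y3, y4 >= 0

Solving the primal: x* = (1.4, 7.2).
  primal value c^T x* = 50.2.
Solving the dual: y* = (0, 0, 1.8, 1.4).
  dual value b^T y* = 50.2.
Strong duality: c^T x* = b^T y*. Confirmed.

50.2


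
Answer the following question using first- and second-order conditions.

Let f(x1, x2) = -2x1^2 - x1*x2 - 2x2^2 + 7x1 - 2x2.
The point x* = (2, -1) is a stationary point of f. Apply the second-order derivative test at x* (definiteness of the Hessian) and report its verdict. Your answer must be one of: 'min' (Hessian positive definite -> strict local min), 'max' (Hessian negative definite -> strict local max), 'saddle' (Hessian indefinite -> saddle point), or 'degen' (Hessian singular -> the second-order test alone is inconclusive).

Compute the Hessian H = grad^2 f:
  H = [[-4, -1], [-1, -4]]
Verify stationarity: grad f(x*) = H x* + g = (0, 0).
Eigenvalues of H: -5, -3.
Both eigenvalues < 0, so H is negative definite -> x* is a strict local max.

max


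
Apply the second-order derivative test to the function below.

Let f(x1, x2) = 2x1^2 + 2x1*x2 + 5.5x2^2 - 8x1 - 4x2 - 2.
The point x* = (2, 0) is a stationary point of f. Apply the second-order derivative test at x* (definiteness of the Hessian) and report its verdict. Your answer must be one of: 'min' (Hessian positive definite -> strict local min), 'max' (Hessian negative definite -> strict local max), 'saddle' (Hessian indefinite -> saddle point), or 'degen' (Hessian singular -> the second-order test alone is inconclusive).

Compute the Hessian H = grad^2 f:
  H = [[4, 2], [2, 11]]
Verify stationarity: grad f(x*) = H x* + g = (0, 0).
Eigenvalues of H: 3.4689, 11.5311.
Both eigenvalues > 0, so H is positive definite -> x* is a strict local min.

min


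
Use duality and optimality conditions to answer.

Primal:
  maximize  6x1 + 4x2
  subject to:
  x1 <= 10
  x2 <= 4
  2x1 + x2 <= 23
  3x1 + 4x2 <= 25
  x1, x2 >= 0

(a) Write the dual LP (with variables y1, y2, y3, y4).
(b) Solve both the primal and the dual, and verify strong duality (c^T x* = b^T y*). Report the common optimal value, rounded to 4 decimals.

The standard primal-dual pair for 'max c^T x s.t. A x <= b, x >= 0' is:
  Dual:  min b^T y  s.t.  A^T y >= c,  y >= 0.

So the dual LP is:
  minimize  10y1 + 4y2 + 23y3 + 25y4
  subject to:
    y1 + 2y3 + 3y4 >= 6
    y2 + y3 + 4y4 >= 4
    y1, y2, y3, y4 >= 0

Solving the primal: x* = (8.3333, 0).
  primal value c^T x* = 50.
Solving the dual: y* = (0, 0, 0, 2).
  dual value b^T y* = 50.
Strong duality: c^T x* = b^T y*. Confirmed.

50


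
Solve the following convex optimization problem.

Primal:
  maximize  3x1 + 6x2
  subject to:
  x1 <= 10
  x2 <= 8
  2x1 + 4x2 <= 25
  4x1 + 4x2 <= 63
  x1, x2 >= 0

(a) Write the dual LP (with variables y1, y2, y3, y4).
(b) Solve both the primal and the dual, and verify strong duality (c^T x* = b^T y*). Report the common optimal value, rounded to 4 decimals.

The standard primal-dual pair for 'max c^T x s.t. A x <= b, x >= 0' is:
  Dual:  min b^T y  s.t.  A^T y >= c,  y >= 0.

So the dual LP is:
  minimize  10y1 + 8y2 + 25y3 + 63y4
  subject to:
    y1 + 2y3 + 4y4 >= 3
    y2 + 4y3 + 4y4 >= 6
    y1, y2, y3, y4 >= 0

Solving the primal: x* = (10, 1.25).
  primal value c^T x* = 37.5.
Solving the dual: y* = (0, 0, 1.5, 0).
  dual value b^T y* = 37.5.
Strong duality: c^T x* = b^T y*. Confirmed.

37.5


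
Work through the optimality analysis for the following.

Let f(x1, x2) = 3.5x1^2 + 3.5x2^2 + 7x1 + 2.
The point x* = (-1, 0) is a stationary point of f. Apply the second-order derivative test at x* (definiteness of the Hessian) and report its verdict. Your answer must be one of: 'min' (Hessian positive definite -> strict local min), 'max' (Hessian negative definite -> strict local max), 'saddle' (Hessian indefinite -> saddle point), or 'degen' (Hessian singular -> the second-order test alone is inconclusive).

Compute the Hessian H = grad^2 f:
  H = [[7, 0], [0, 7]]
Verify stationarity: grad f(x*) = H x* + g = (0, 0).
Eigenvalues of H: 7, 7.
Both eigenvalues > 0, so H is positive definite -> x* is a strict local min.

min


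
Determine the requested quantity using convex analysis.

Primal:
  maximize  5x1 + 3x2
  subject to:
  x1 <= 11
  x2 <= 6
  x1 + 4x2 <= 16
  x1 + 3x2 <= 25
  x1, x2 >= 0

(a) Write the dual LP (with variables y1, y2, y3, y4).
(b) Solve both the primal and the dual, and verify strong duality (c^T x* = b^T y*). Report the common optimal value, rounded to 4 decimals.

The standard primal-dual pair for 'max c^T x s.t. A x <= b, x >= 0' is:
  Dual:  min b^T y  s.t.  A^T y >= c,  y >= 0.

So the dual LP is:
  minimize  11y1 + 6y2 + 16y3 + 25y4
  subject to:
    y1 + y3 + y4 >= 5
    y2 + 4y3 + 3y4 >= 3
    y1, y2, y3, y4 >= 0

Solving the primal: x* = (11, 1.25).
  primal value c^T x* = 58.75.
Solving the dual: y* = (4.25, 0, 0.75, 0).
  dual value b^T y* = 58.75.
Strong duality: c^T x* = b^T y*. Confirmed.

58.75


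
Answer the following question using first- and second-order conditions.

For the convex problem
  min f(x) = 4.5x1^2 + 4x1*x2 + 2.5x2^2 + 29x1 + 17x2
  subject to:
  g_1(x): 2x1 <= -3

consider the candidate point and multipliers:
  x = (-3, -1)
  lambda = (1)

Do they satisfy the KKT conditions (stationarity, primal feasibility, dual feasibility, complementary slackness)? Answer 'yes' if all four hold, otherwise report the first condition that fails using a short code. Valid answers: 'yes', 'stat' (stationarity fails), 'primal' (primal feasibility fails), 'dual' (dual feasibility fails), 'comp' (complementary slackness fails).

Gradient of f: grad f(x) = Q x + c = (-2, 0)
Constraint values g_i(x) = a_i^T x - b_i:
  g_1((-3, -1)) = -3
Stationarity residual: grad f(x) + sum_i lambda_i a_i = (0, 0)
  -> stationarity OK
Primal feasibility (all g_i <= 0): OK
Dual feasibility (all lambda_i >= 0): OK
Complementary slackness (lambda_i * g_i(x) = 0 for all i): FAILS

Verdict: the first failing condition is complementary_slackness -> comp.

comp


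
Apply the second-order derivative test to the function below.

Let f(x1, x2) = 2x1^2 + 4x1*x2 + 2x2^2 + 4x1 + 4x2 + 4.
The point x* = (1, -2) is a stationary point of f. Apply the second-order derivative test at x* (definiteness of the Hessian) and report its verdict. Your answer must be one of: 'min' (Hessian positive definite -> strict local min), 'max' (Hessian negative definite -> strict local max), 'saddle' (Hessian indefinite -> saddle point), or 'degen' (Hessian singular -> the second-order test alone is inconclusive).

Compute the Hessian H = grad^2 f:
  H = [[4, 4], [4, 4]]
Verify stationarity: grad f(x*) = H x* + g = (0, 0).
Eigenvalues of H: 0, 8.
H has a zero eigenvalue (singular; positive semidefinite but not definite), so H is neither positive definite, negative definite, nor indefinite. The second-order test alone is inconclusive -> degen.
(Indeed, f is constant along the null direction of H through x*, so x* is not a strict local extremum.)

degen


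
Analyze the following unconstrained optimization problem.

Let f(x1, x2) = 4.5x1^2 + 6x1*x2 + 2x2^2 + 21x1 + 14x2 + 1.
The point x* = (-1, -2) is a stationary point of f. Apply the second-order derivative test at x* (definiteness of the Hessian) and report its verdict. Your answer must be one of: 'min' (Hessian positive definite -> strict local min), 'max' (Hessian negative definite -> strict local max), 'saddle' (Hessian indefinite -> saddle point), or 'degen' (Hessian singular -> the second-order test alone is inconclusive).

Compute the Hessian H = grad^2 f:
  H = [[9, 6], [6, 4]]
Verify stationarity: grad f(x*) = H x* + g = (0, 0).
Eigenvalues of H: 0, 13.
H has a zero eigenvalue (singular; positive semidefinite but not definite), so H is neither positive definite, negative definite, nor indefinite. The second-order test alone is inconclusive -> degen.
(Indeed, f is constant along the null direction of H through x*, so x* is not a strict local extremum.)

degen


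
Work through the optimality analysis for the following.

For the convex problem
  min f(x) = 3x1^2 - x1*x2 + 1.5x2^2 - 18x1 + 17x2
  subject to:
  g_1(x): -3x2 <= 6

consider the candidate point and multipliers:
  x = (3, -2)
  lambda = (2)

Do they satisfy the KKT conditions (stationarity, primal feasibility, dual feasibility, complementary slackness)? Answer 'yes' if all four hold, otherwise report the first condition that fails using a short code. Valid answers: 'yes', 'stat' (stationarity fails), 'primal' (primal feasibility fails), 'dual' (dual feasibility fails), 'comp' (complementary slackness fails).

Gradient of f: grad f(x) = Q x + c = (2, 8)
Constraint values g_i(x) = a_i^T x - b_i:
  g_1((3, -2)) = 0
Stationarity residual: grad f(x) + sum_i lambda_i a_i = (2, 2)
  -> stationarity FAILS
Primal feasibility (all g_i <= 0): OK
Dual feasibility (all lambda_i >= 0): OK
Complementary slackness (lambda_i * g_i(x) = 0 for all i): OK

Verdict: the first failing condition is stationarity -> stat.

stat


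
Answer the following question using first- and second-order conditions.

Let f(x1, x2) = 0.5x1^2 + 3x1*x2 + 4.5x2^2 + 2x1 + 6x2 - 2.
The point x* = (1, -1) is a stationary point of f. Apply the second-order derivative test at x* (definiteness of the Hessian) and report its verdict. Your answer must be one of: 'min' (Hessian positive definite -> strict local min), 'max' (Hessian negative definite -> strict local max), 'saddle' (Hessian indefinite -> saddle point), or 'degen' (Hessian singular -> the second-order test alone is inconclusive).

Compute the Hessian H = grad^2 f:
  H = [[1, 3], [3, 9]]
Verify stationarity: grad f(x*) = H x* + g = (0, 0).
Eigenvalues of H: 0, 10.
H has a zero eigenvalue (singular; positive semidefinite but not definite), so H is neither positive definite, negative definite, nor indefinite. The second-order test alone is inconclusive -> degen.
(Indeed, f is constant along the null direction of H through x*, so x* is not a strict local extremum.)

degen


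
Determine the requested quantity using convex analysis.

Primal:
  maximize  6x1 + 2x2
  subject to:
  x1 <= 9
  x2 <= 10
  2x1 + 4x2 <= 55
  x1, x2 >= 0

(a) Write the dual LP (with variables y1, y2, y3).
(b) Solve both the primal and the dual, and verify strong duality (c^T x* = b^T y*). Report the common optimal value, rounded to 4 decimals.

The standard primal-dual pair for 'max c^T x s.t. A x <= b, x >= 0' is:
  Dual:  min b^T y  s.t.  A^T y >= c,  y >= 0.

So the dual LP is:
  minimize  9y1 + 10y2 + 55y3
  subject to:
    y1 + 2y3 >= 6
    y2 + 4y3 >= 2
    y1, y2, y3 >= 0

Solving the primal: x* = (9, 9.25).
  primal value c^T x* = 72.5.
Solving the dual: y* = (5, 0, 0.5).
  dual value b^T y* = 72.5.
Strong duality: c^T x* = b^T y*. Confirmed.

72.5


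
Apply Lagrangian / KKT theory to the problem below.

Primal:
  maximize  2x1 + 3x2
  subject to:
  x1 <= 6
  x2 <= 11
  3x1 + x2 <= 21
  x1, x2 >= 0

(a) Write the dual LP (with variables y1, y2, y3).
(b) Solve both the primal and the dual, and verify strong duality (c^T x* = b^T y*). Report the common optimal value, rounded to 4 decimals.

The standard primal-dual pair for 'max c^T x s.t. A x <= b, x >= 0' is:
  Dual:  min b^T y  s.t.  A^T y >= c,  y >= 0.

So the dual LP is:
  minimize  6y1 + 11y2 + 21y3
  subject to:
    y1 + 3y3 >= 2
    y2 + y3 >= 3
    y1, y2, y3 >= 0

Solving the primal: x* = (3.3333, 11).
  primal value c^T x* = 39.6667.
Solving the dual: y* = (0, 2.3333, 0.6667).
  dual value b^T y* = 39.6667.
Strong duality: c^T x* = b^T y*. Confirmed.

39.6667


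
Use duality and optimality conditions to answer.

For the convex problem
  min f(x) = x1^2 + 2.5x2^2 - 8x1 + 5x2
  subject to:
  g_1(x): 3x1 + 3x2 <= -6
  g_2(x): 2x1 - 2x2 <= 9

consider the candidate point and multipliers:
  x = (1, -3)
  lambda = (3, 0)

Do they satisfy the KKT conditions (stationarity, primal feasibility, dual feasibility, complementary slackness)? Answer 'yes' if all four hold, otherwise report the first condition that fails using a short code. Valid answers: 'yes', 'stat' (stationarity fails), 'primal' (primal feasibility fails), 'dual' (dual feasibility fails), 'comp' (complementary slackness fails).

Gradient of f: grad f(x) = Q x + c = (-6, -10)
Constraint values g_i(x) = a_i^T x - b_i:
  g_1((1, -3)) = 0
  g_2((1, -3)) = -1
Stationarity residual: grad f(x) + sum_i lambda_i a_i = (3, -1)
  -> stationarity FAILS
Primal feasibility (all g_i <= 0): OK
Dual feasibility (all lambda_i >= 0): OK
Complementary slackness (lambda_i * g_i(x) = 0 for all i): OK

Verdict: the first failing condition is stationarity -> stat.

stat


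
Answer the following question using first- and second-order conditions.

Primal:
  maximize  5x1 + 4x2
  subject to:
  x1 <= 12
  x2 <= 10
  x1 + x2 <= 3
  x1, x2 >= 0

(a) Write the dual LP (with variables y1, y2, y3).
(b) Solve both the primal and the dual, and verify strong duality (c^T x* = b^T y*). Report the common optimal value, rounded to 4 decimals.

The standard primal-dual pair for 'max c^T x s.t. A x <= b, x >= 0' is:
  Dual:  min b^T y  s.t.  A^T y >= c,  y >= 0.

So the dual LP is:
  minimize  12y1 + 10y2 + 3y3
  subject to:
    y1 + y3 >= 5
    y2 + y3 >= 4
    y1, y2, y3 >= 0

Solving the primal: x* = (3, 0).
  primal value c^T x* = 15.
Solving the dual: y* = (0, 0, 5).
  dual value b^T y* = 15.
Strong duality: c^T x* = b^T y*. Confirmed.

15


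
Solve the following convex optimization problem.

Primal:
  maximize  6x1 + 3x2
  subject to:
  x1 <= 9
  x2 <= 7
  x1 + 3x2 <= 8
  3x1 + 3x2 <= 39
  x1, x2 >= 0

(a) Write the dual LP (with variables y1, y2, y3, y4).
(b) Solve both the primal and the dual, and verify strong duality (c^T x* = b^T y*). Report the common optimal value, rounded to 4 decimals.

The standard primal-dual pair for 'max c^T x s.t. A x <= b, x >= 0' is:
  Dual:  min b^T y  s.t.  A^T y >= c,  y >= 0.

So the dual LP is:
  minimize  9y1 + 7y2 + 8y3 + 39y4
  subject to:
    y1 + y3 + 3y4 >= 6
    y2 + 3y3 + 3y4 >= 3
    y1, y2, y3, y4 >= 0

Solving the primal: x* = (8, 0).
  primal value c^T x* = 48.
Solving the dual: y* = (0, 0, 6, 0).
  dual value b^T y* = 48.
Strong duality: c^T x* = b^T y*. Confirmed.

48


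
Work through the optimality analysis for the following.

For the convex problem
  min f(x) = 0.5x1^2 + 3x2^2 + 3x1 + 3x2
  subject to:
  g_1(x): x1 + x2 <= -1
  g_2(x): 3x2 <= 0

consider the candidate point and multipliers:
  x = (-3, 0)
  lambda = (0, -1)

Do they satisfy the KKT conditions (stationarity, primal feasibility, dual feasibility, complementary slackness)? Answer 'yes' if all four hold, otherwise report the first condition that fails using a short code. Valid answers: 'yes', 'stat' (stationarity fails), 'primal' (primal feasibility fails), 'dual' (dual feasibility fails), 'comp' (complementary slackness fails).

Gradient of f: grad f(x) = Q x + c = (0, 3)
Constraint values g_i(x) = a_i^T x - b_i:
  g_1((-3, 0)) = -2
  g_2((-3, 0)) = 0
Stationarity residual: grad f(x) + sum_i lambda_i a_i = (0, 0)
  -> stationarity OK
Primal feasibility (all g_i <= 0): OK
Dual feasibility (all lambda_i >= 0): FAILS
Complementary slackness (lambda_i * g_i(x) = 0 for all i): OK

Verdict: the first failing condition is dual_feasibility -> dual.

dual


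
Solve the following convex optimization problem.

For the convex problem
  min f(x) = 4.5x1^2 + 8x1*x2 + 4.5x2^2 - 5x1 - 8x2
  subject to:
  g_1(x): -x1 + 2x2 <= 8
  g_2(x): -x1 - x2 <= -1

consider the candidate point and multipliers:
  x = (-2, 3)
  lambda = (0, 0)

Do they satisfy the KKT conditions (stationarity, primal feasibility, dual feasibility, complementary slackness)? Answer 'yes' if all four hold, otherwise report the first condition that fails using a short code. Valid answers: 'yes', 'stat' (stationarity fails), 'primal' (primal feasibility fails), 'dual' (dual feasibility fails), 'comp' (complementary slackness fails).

Gradient of f: grad f(x) = Q x + c = (1, 3)
Constraint values g_i(x) = a_i^T x - b_i:
  g_1((-2, 3)) = 0
  g_2((-2, 3)) = 0
Stationarity residual: grad f(x) + sum_i lambda_i a_i = (1, 3)
  -> stationarity FAILS
Primal feasibility (all g_i <= 0): OK
Dual feasibility (all lambda_i >= 0): OK
Complementary slackness (lambda_i * g_i(x) = 0 for all i): OK

Verdict: the first failing condition is stationarity -> stat.

stat


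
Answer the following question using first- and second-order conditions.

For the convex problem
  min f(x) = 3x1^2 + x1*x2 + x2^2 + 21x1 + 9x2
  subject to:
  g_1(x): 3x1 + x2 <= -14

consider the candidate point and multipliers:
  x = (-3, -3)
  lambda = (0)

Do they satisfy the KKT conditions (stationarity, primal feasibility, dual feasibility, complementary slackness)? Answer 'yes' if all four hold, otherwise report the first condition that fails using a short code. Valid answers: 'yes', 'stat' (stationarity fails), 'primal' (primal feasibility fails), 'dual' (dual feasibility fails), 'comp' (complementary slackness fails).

Gradient of f: grad f(x) = Q x + c = (0, 0)
Constraint values g_i(x) = a_i^T x - b_i:
  g_1((-3, -3)) = 2
Stationarity residual: grad f(x) + sum_i lambda_i a_i = (0, 0)
  -> stationarity OK
Primal feasibility (all g_i <= 0): FAILS
Dual feasibility (all lambda_i >= 0): OK
Complementary slackness (lambda_i * g_i(x) = 0 for all i): OK

Verdict: the first failing condition is primal_feasibility -> primal.

primal


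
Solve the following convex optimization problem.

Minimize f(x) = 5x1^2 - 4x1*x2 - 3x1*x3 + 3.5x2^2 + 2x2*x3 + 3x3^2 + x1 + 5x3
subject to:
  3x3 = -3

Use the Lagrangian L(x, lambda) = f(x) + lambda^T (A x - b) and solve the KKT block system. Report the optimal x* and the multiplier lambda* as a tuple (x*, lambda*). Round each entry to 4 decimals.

Form the Lagrangian:
  L(x, lambda) = (1/2) x^T Q x + c^T x + lambda^T (A x - b)
Stationarity (grad_x L = 0): Q x + c + A^T lambda = 0.
Primal feasibility: A x = b.

This gives the KKT block system:
  [ Q   A^T ] [ x     ]   [-c ]
  [ A    0  ] [ lambda ] = [ b ]

Solving the linear system:
  x*      = (-0.3704, 0.0741, -1)
  lambda* = (-0.0864)
  f(x*)   = -2.8148

x* = (-0.3704, 0.0741, -1), lambda* = (-0.0864)


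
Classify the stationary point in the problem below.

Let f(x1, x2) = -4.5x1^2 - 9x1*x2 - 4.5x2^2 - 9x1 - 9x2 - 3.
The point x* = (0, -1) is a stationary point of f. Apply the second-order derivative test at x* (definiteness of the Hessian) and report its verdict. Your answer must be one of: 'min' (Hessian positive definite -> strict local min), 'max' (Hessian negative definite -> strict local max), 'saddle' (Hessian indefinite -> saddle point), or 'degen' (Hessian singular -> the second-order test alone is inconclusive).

Compute the Hessian H = grad^2 f:
  H = [[-9, -9], [-9, -9]]
Verify stationarity: grad f(x*) = H x* + g = (0, 0).
Eigenvalues of H: -18, 0.
H has a zero eigenvalue (singular; negative semidefinite but not definite), so H is neither positive definite, negative definite, nor indefinite. The second-order test alone is inconclusive -> degen.
(Indeed, f is constant along the null direction of H through x*, so x* is not a strict local extremum.)

degen


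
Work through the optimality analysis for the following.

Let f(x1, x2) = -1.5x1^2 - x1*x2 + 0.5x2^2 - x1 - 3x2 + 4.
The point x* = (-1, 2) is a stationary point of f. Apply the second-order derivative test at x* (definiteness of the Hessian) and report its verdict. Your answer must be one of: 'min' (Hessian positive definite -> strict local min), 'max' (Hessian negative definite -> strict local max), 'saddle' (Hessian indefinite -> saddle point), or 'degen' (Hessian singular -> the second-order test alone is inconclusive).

Compute the Hessian H = grad^2 f:
  H = [[-3, -1], [-1, 1]]
Verify stationarity: grad f(x*) = H x* + g = (0, 0).
Eigenvalues of H: -3.2361, 1.2361.
Eigenvalues have mixed signs, so H is indefinite -> x* is a saddle point.

saddle


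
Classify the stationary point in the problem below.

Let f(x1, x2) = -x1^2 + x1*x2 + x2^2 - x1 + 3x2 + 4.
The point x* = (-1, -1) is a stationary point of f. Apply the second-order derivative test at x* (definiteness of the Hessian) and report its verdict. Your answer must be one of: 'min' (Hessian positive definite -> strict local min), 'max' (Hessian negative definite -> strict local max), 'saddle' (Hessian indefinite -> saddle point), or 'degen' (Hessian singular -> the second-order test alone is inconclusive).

Compute the Hessian H = grad^2 f:
  H = [[-2, 1], [1, 2]]
Verify stationarity: grad f(x*) = H x* + g = (0, 0).
Eigenvalues of H: -2.2361, 2.2361.
Eigenvalues have mixed signs, so H is indefinite -> x* is a saddle point.

saddle


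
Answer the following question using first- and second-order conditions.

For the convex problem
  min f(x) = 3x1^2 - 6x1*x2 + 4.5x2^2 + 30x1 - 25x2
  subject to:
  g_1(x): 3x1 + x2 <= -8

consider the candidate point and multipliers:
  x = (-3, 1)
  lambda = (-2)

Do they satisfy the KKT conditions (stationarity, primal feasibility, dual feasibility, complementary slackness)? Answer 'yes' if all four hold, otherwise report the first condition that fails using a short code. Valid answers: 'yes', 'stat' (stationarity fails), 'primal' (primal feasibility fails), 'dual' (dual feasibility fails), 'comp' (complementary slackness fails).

Gradient of f: grad f(x) = Q x + c = (6, 2)
Constraint values g_i(x) = a_i^T x - b_i:
  g_1((-3, 1)) = 0
Stationarity residual: grad f(x) + sum_i lambda_i a_i = (0, 0)
  -> stationarity OK
Primal feasibility (all g_i <= 0): OK
Dual feasibility (all lambda_i >= 0): FAILS
Complementary slackness (lambda_i * g_i(x) = 0 for all i): OK

Verdict: the first failing condition is dual_feasibility -> dual.

dual


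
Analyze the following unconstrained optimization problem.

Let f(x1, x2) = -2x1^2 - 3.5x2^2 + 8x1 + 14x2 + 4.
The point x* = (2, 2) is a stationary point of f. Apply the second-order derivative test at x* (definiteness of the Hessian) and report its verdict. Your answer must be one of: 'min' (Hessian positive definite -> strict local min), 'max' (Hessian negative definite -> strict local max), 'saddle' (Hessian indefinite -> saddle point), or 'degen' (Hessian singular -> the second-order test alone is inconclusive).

Compute the Hessian H = grad^2 f:
  H = [[-4, 0], [0, -7]]
Verify stationarity: grad f(x*) = H x* + g = (0, 0).
Eigenvalues of H: -7, -4.
Both eigenvalues < 0, so H is negative definite -> x* is a strict local max.

max


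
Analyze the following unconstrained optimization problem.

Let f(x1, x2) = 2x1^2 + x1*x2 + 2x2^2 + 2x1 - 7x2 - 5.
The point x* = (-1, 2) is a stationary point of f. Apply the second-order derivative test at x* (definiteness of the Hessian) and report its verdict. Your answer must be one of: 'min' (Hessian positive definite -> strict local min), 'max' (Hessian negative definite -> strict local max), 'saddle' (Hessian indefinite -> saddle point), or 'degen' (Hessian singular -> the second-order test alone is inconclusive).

Compute the Hessian H = grad^2 f:
  H = [[4, 1], [1, 4]]
Verify stationarity: grad f(x*) = H x* + g = (0, 0).
Eigenvalues of H: 3, 5.
Both eigenvalues > 0, so H is positive definite -> x* is a strict local min.

min


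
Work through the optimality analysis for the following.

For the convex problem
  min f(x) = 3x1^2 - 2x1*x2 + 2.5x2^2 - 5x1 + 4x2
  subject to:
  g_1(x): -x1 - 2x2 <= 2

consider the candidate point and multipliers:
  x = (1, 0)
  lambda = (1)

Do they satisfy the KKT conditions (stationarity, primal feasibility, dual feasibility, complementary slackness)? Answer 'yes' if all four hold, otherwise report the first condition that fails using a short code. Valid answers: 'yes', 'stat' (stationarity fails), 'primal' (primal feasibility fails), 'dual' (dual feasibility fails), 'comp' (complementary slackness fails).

Gradient of f: grad f(x) = Q x + c = (1, 2)
Constraint values g_i(x) = a_i^T x - b_i:
  g_1((1, 0)) = -3
Stationarity residual: grad f(x) + sum_i lambda_i a_i = (0, 0)
  -> stationarity OK
Primal feasibility (all g_i <= 0): OK
Dual feasibility (all lambda_i >= 0): OK
Complementary slackness (lambda_i * g_i(x) = 0 for all i): FAILS

Verdict: the first failing condition is complementary_slackness -> comp.

comp


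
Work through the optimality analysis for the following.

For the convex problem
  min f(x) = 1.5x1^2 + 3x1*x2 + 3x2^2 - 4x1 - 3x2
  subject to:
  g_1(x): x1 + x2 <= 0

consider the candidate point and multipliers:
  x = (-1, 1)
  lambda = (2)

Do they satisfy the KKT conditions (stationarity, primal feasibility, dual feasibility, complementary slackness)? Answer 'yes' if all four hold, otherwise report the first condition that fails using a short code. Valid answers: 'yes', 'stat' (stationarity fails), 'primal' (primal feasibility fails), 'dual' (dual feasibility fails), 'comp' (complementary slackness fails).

Gradient of f: grad f(x) = Q x + c = (-4, 0)
Constraint values g_i(x) = a_i^T x - b_i:
  g_1((-1, 1)) = 0
Stationarity residual: grad f(x) + sum_i lambda_i a_i = (-2, 2)
  -> stationarity FAILS
Primal feasibility (all g_i <= 0): OK
Dual feasibility (all lambda_i >= 0): OK
Complementary slackness (lambda_i * g_i(x) = 0 for all i): OK

Verdict: the first failing condition is stationarity -> stat.

stat


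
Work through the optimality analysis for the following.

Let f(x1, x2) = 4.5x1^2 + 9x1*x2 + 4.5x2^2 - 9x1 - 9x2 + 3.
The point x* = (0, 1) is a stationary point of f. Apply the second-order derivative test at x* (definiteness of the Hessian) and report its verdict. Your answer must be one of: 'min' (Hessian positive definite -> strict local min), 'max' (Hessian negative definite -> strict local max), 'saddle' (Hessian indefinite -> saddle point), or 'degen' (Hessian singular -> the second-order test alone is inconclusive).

Compute the Hessian H = grad^2 f:
  H = [[9, 9], [9, 9]]
Verify stationarity: grad f(x*) = H x* + g = (0, 0).
Eigenvalues of H: 0, 18.
H has a zero eigenvalue (singular; positive semidefinite but not definite), so H is neither positive definite, negative definite, nor indefinite. The second-order test alone is inconclusive -> degen.
(Indeed, f is constant along the null direction of H through x*, so x* is not a strict local extremum.)

degen
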